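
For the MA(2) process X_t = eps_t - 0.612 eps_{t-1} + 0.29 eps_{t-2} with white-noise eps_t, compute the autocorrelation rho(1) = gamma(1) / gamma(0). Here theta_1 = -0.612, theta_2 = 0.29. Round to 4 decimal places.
\rho(1) = -0.5412

For an MA(q) process with theta_0 = 1, the autocovariance is
  gamma(k) = sigma^2 * sum_{i=0..q-k} theta_i * theta_{i+k},
and rho(k) = gamma(k) / gamma(0). Sigma^2 cancels.
  numerator   = (1)*(-0.612) + (-0.612)*(0.29) = -0.78948.
  denominator = (1)^2 + (-0.612)^2 + (0.29)^2 = 1.458644.
  rho(1) = -0.78948 / 1.458644 = -0.5412.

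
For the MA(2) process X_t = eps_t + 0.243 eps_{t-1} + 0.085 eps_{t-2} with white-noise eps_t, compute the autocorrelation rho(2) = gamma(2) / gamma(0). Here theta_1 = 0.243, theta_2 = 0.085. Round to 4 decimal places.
\rho(2) = 0.0797

For an MA(q) process with theta_0 = 1, the autocovariance is
  gamma(k) = sigma^2 * sum_{i=0..q-k} theta_i * theta_{i+k},
and rho(k) = gamma(k) / gamma(0). Sigma^2 cancels.
  numerator   = (1)*(0.085) = 0.085.
  denominator = (1)^2 + (0.243)^2 + (0.085)^2 = 1.066274.
  rho(2) = 0.085 / 1.066274 = 0.0797.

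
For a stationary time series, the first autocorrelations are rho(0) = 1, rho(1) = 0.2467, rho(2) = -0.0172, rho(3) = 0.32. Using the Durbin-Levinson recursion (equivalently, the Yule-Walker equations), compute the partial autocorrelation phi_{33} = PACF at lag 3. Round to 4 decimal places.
\phi_{33} = 0.3700

The PACF at lag k is phi_{kk}, the last component of the solution
to the Yule-Walker system G_k phi = r_k where
  (G_k)_{ij} = rho(|i - j|), (r_k)_i = rho(i), i,j = 1..k.
Equivalently, Durbin-Levinson gives phi_{kk} iteratively:
  phi_{11} = rho(1)
  phi_{kk} = [rho(k) - sum_{j=1..k-1} phi_{k-1,j} rho(k-j)]
            / [1 - sum_{j=1..k-1} phi_{k-1,j} rho(j)],
  phi_{k,j} = phi_{k-1,j} - phi_{kk} phi_{k-1,k-j},  j = 1..k-1.
Step k = 1:
  phi_11 = rho(1) = 0.2467.
Step k = 2:
  phi_22 = [rho(2) - phi_11 rho(1)] / [1 - phi_11 rho(1)] = [-0.0172 - (0.2467)(0.2467)] / [1 - (0.2467)(0.2467)]
         = -0.07806089 / 0.93913911 = -0.08312.
  Update: phi_21 = phi_11 - phi_22 phi_11 = 0.2467 - (-0.08312)(0.2467) = 0.267206.
Step k = 3:
  phi_33 = [rho(3) - phi_21 rho(2) - phi_22 rho(1)] / [1 - phi_21 rho(1) - phi_22 rho(2)]
    numerator   = 0.32 - (0.267206)(-0.0172) - (-0.08312)(0.2467) = 0.34510155
    denominator = 1 - (0.267206)(0.2467) - (-0.08312)(-0.0172) = 0.93265072
  phi_33 = 0.34510155 / 0.93265072 = 0.37.
Therefore phi_{33} = 0.3700.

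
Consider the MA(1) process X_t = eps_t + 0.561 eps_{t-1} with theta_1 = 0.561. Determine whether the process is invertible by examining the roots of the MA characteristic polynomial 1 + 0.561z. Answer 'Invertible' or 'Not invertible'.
\text{Invertible}

The MA(q) characteristic polynomial is P(z) = 1 + 0.561z.
Invertibility requires all roots to lie outside the unit circle, i.e. |z| > 1 for every root.
This is linear in z: 1 + (0.561) z = 0  =>  z = -1/(0.561) = -1.782531,  |z| = 1.782531.
Moduli of all roots: 1.7825.
All moduli strictly greater than 1? Yes.
Verdict: Invertible.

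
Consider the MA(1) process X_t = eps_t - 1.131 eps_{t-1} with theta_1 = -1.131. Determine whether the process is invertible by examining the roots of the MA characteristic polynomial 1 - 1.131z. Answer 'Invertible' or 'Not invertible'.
\text{Not invertible}

The MA(q) characteristic polynomial is P(z) = 1 - 1.131z.
Invertibility requires all roots to lie outside the unit circle, i.e. |z| > 1 for every root.
This is linear in z: 1 + (-1.131) z = 0  =>  z = -1/(-1.131) = 0.884173,  |z| = 0.884173.
Moduli of all roots: 0.8842.
All moduli strictly greater than 1? No.
Verdict: Not invertible.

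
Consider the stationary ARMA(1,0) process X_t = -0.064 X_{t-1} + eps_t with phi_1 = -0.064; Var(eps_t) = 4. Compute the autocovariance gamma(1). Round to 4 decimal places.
\gamma(1) = -0.2571

Multiply the model equation by X_{t-k} and take expectations. With theta_0 = psi_0 = 1 and psi_j the MA(infinity) weights, this gives
  gamma(k) - sum_i phi_i gamma(k-i) = c_k,
  c_k = sigma^2 * sum_{j=k..q} theta_j psi_{j-k}   (c_k = 0 for k > q),
using gamma(-m) = gamma(m).
Pure AR (q = 0): c_0 = sigma^2 = 4, c_k = 0 for k >= 1.
Equations for k = 0 and k = 1 (AR order 1):
  gamma(0) = phi_1 gamma(1) + c_0
  gamma(1) = phi_1 gamma(0) + c_1
Substituting the second into the first: gamma(0) (1 - phi_1^2) = c_0 + phi_1 c_1, so
  gamma(0) = c_0 / (1 - phi_1^2) = 4 / (1 - (-0.064)^2) = 4 / 0.995904 = 4.016451.
  gamma(1) = phi_1 gamma(0) = (-0.064)(4.016451) = -0.257053.
Therefore gamma(1) = -0.2571 (to 4 decimal places).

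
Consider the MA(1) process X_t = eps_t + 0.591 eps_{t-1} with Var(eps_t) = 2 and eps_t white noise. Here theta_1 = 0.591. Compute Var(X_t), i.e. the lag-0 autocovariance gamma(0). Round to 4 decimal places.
\gamma(0) = 2.6986

For an MA(q) process X_t = eps_t + sum_i theta_i eps_{t-i} with
Var(eps_t) = sigma^2, the variance is
  gamma(0) = sigma^2 * (1 + sum_i theta_i^2).
  sum_i theta_i^2 = (0.591)^2 = 0.349281.
  gamma(0) = 2 * (1 + 0.349281) = 2 * 1.349281 = 2.698562, which rounds to 2.6986.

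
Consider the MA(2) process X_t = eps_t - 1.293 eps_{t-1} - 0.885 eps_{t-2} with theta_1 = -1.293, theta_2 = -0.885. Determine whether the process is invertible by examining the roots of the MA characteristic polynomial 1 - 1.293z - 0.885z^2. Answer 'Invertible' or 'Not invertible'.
\text{Not invertible}

The MA(q) characteristic polynomial is P(z) = 1 - 1.293z - 0.885z^2.
Invertibility requires all roots to lie outside the unit circle, i.e. |z| > 1 for every root.
Set 1 + (-1.293) z + (-0.885) z^2 = 0, i.e. a z^2 + b z + c = 0 with a = -0.885, b = -1.293, c = 1.
Discriminant D = b^2 - 4ac = (-1.293)^2 - 4*(-0.885)*1 = 1.671849 - (-3.54) = 5.211849.
D >= 0, so the roots are real: z = (-b +/- sqrt(D)) / (2a) = (1.293 +/- 2.282947) / (-1.77).
  z_1 = (1.293 + 2.282947) / (-1.77) = -2.0203,   |z_1| = 2.0203.
  z_2 = (1.293 - 2.282947) / (-1.77) = 0.5593,   |z_2| = 0.5593.
Moduli of all roots: 2.0203, 0.5593.
All moduli strictly greater than 1? No.
Verdict: Not invertible.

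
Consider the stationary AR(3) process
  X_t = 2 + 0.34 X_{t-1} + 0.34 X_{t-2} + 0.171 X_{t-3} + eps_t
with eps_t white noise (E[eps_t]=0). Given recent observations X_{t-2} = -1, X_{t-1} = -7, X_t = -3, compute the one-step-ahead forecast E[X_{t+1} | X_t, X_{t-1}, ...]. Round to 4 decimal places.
E[X_{t+1} \mid \mathcal F_t] = -1.5710

For an AR(p) model X_t = c + sum_i phi_i X_{t-i} + eps_t, the
one-step-ahead conditional mean is
  E[X_{t+1} | X_t, ...] = c + sum_i phi_i X_{t+1-i}.
Substitute known values:
  E[X_{t+1} | ...] = 2 + (0.34) * (-3) + (0.34) * (-7) + (0.171) * (-1)
                   = -1.5710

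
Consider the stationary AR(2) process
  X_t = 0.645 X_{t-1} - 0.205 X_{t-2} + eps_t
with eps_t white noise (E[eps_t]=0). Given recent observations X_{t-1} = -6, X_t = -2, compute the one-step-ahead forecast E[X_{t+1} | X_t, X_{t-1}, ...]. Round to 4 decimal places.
E[X_{t+1} \mid \mathcal F_t] = -0.0600

For an AR(p) model X_t = c + sum_i phi_i X_{t-i} + eps_t, the
one-step-ahead conditional mean is
  E[X_{t+1} | X_t, ...] = c + sum_i phi_i X_{t+1-i}.
Substitute known values:
  E[X_{t+1} | ...] = (0.645) * (-2) + (-0.205) * (-6)
                   = -0.0600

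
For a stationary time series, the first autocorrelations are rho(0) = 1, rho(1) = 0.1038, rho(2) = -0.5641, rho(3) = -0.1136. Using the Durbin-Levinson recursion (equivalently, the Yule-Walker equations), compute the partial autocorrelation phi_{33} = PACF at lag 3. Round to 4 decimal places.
\phi_{33} = 0.0600

The PACF at lag k is phi_{kk}, the last component of the solution
to the Yule-Walker system G_k phi = r_k where
  (G_k)_{ij} = rho(|i - j|), (r_k)_i = rho(i), i,j = 1..k.
Equivalently, Durbin-Levinson gives phi_{kk} iteratively:
  phi_{11} = rho(1)
  phi_{kk} = [rho(k) - sum_{j=1..k-1} phi_{k-1,j} rho(k-j)]
            / [1 - sum_{j=1..k-1} phi_{k-1,j} rho(j)],
  phi_{k,j} = phi_{k-1,j} - phi_{kk} phi_{k-1,k-j},  j = 1..k-1.
Step k = 1:
  phi_11 = rho(1) = 0.1038.
Step k = 2:
  phi_22 = [rho(2) - phi_11 rho(1)] / [1 - phi_11 rho(1)] = [-0.5641 - (0.1038)(0.1038)] / [1 - (0.1038)(0.1038)]
         = -0.57487444 / 0.98922556 = -0.581136.
  Update: phi_21 = phi_11 - phi_22 phi_11 = 0.1038 - (-0.581136)(0.1038) = 0.164122.
Step k = 3:
  phi_33 = [rho(3) - phi_21 rho(2) - phi_22 rho(1)] / [1 - phi_21 rho(1) - phi_22 rho(2)]
    numerator   = -0.1136 - (0.164122)(-0.5641) - (-0.581136)(0.1038) = 0.03930307
    denominator = 1 - (0.164122)(0.1038) - (-0.581136)(-0.5641) = 0.65514541
  phi_33 = 0.03930307 / 0.65514541 = 0.06.
Therefore phi_{33} = 0.0600.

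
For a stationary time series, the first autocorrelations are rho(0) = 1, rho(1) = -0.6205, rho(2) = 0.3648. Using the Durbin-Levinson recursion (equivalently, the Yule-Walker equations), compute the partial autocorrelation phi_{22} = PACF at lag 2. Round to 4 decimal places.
\phi_{22} = -0.0329

The PACF at lag k is phi_{kk}, the last component of the solution
to the Yule-Walker system G_k phi = r_k where
  (G_k)_{ij} = rho(|i - j|), (r_k)_i = rho(i), i,j = 1..k.
Equivalently, Durbin-Levinson gives phi_{kk} iteratively:
  phi_{11} = rho(1)
  phi_{kk} = [rho(k) - sum_{j=1..k-1} phi_{k-1,j} rho(k-j)]
            / [1 - sum_{j=1..k-1} phi_{k-1,j} rho(j)],
  phi_{k,j} = phi_{k-1,j} - phi_{kk} phi_{k-1,k-j},  j = 1..k-1.
Step k = 1:
  phi_11 = rho(1) = -0.6205.
Step k = 2:
  phi_22 = [rho(2) - phi_11 rho(1)] / [1 - phi_11 rho(1)] = [0.3648 - (-0.6205)(-0.6205)] / [1 - (-0.6205)(-0.6205)]
         = -0.02022025 / 0.61497975 = -0.0329.
Therefore phi_{22} = -0.0329.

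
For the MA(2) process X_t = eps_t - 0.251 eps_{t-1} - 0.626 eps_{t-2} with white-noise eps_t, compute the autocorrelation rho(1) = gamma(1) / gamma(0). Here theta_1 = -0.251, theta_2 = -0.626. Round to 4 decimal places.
\rho(1) = -0.0645

For an MA(q) process with theta_0 = 1, the autocovariance is
  gamma(k) = sigma^2 * sum_{i=0..q-k} theta_i * theta_{i+k},
and rho(k) = gamma(k) / gamma(0). Sigma^2 cancels.
  numerator   = (1)*(-0.251) + (-0.251)*(-0.626) = -0.093874.
  denominator = (1)^2 + (-0.251)^2 + (-0.626)^2 = 1.454877.
  rho(1) = -0.093874 / 1.454877 = -0.0645.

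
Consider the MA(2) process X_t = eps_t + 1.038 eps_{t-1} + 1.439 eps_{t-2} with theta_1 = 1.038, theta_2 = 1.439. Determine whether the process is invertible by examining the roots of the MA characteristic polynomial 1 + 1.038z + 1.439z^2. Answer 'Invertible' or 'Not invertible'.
\text{Not invertible}

The MA(q) characteristic polynomial is P(z) = 1 + 1.038z + 1.439z^2.
Invertibility requires all roots to lie outside the unit circle, i.e. |z| > 1 for every root.
Set 1 + (1.038) z + (1.439) z^2 = 0, i.e. a z^2 + b z + c = 0 with a = 1.439, b = 1.038, c = 1.
Discriminant D = b^2 - 4ac = (1.038)^2 - 4*(1.439)*1 = 1.077444 - (5.756) = -4.678556.
D < 0, so the roots are the complex-conjugate pair z = (-b +/- i sqrt(-D)) / (2a) = -0.3607 +/- 0.7516i.
For a conjugate pair |z|^2 = z * conj(z) = (product of roots) = c/a = 1/(1.439) = 0.694927, so |z| = sqrt(0.694927) = 0.8336 for both roots.
Moduli of all roots: 0.8336, 0.8336.
All moduli strictly greater than 1? No.
Verdict: Not invertible.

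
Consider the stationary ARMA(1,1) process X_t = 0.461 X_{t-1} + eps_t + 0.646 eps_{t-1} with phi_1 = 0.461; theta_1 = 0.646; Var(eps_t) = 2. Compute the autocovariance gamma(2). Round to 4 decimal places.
\gamma(2) = 1.6821

Multiply the model equation by X_{t-k} and take expectations. With theta_0 = psi_0 = 1 and psi_j the MA(infinity) weights, this gives
  gamma(k) - sum_i phi_i gamma(k-i) = c_k,
  c_k = sigma^2 * sum_{j=k..q} theta_j psi_{j-k}   (c_k = 0 for k > q),
using gamma(-m) = gamma(m).
psi-weights needed (psi_j = theta_j + sum_i phi_i psi_{j-i}):
  psi_1 = theta_1 + phi_1 = 0.646 + (0.461) = 1.107
Right-hand sides:
  c_0 = sigma^2 (1 + theta_1 psi_1) = 2 * (1 + (0.646)(1.107)) = 2 * 1.715122 = 3.430244
  c_1 = sigma^2 theta_1 = 2 * (0.646) = 1.292
  c_2 = 0
Equations for k = 0 and k = 1 (AR order 1):
  gamma(0) = phi_1 gamma(1) + c_0
  gamma(1) = phi_1 gamma(0) + c_1
Substituting the second into the first: gamma(0) (1 - phi_1^2) = c_0 + phi_1 c_1, so
  gamma(0) = (c_0 + phi_1 c_1) / (1 - phi_1^2) = (3.430244 + (0.461)(1.292)) / (1 - (0.461)^2) = 4.025856 / 0.787479 = 5.112334.
  gamma(1) = phi_1 gamma(0) + c_1 = (0.461)(5.112334) + (1.292) = 3.648786.
For k = 2 (> q): gamma(2) = phi_1 gamma(1) = (0.461)(3.648786) = 1.68209.
Therefore gamma(2) = 1.6821 (to 4 decimal places).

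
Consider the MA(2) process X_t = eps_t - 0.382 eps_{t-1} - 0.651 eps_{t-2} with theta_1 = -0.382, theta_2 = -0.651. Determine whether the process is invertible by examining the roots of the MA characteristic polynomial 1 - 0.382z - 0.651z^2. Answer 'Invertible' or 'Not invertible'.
\text{Not invertible}

The MA(q) characteristic polynomial is P(z) = 1 - 0.382z - 0.651z^2.
Invertibility requires all roots to lie outside the unit circle, i.e. |z| > 1 for every root.
Set 1 + (-0.382) z + (-0.651) z^2 = 0, i.e. a z^2 + b z + c = 0 with a = -0.651, b = -0.382, c = 1.
Discriminant D = b^2 - 4ac = (-0.382)^2 - 4*(-0.651)*1 = 0.145924 - (-2.604) = 2.749924.
D >= 0, so the roots are real: z = (-b +/- sqrt(D)) / (2a) = (0.382 +/- 1.658289) / (-1.302).
  z_1 = (0.382 + 1.658289) / (-1.302) = -1.567,   |z_1| = 1.567.
  z_2 = (0.382 - 1.658289) / (-1.302) = 0.9803,   |z_2| = 0.9803.
Moduli of all roots: 1.5670, 0.9803.
All moduli strictly greater than 1? No.
Verdict: Not invertible.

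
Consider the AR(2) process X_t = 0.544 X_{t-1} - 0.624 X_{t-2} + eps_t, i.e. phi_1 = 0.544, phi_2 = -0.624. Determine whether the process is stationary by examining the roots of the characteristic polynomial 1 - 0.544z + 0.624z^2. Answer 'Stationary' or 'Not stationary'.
\text{Stationary}

The AR(p) characteristic polynomial is P(z) = 1 - 0.544z + 0.624z^2.
Stationarity requires all roots to lie outside the unit circle, i.e. |z| > 1 for every root.
Set 1 + (-0.544) z + (0.624) z^2 = 0, i.e. a z^2 + b z + c = 0 with a = 0.624, b = -0.544, c = 1.
Discriminant D = b^2 - 4ac = (-0.544)^2 - 4*(0.624)*1 = 0.295936 - (2.496) = -2.200064.
D < 0, so the roots are the complex-conjugate pair z = (-b +/- i sqrt(-D)) / (2a) = 0.4359 +/- 1.1885i.
For a conjugate pair |z|^2 = z * conj(z) = (product of roots) = c/a = 1/(0.624) = 1.602564, so |z| = sqrt(1.602564) = 1.2659 for both roots.
Moduli of all roots: 1.2659, 1.2659.
All moduli strictly greater than 1? Yes.
Verdict: Stationary.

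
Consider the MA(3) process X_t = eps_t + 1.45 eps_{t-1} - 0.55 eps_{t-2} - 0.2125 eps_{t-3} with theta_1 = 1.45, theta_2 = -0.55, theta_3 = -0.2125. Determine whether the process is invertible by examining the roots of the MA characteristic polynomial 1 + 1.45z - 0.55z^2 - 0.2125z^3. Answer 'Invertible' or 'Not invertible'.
\text{Not invertible}

The MA(q) characteristic polynomial is P(z) = 1 + 1.45z - 0.55z^2 - 0.2125z^3.
Invertibility requires all roots to lie outside the unit circle, i.e. |z| > 1 for every root.
Degree 3: look for a simple real root z0 first, then factor out (1 - z/z0) and solve the remaining quadratic.
Testing z0 = -4: P(-4) = 1 + (1.45)(-4) + (-0.55)(-4)^2 + (-0.2125)(-4)^3
  = 1 + (-5.8) + (-8.8) + (13.6) = 0.  So z_0 = -4 is a root, |z_0| = 4.
Divide out the factor (1 + 0.25 z) = (1 - z/z0) (since 1/z0 = -0.25):
  P(z) = (1 + 0.25 z)(1 + (1.2) z + (-0.85) z^2)
  [check: z-coef 1.2 - (-0.25) = 1.45; z^2-coef -0.85 - (-0.25)(1.2) = -0.55; z^3-coef -(-0.25)(-0.85) = -0.2125.]
Remaining roots from the quadratic factor 1 + (1.2) z + (-0.85) z^2:
  Set 1 + (1.2) z + (-0.85) z^2 = 0, i.e. a z^2 + b z + c = 0 with a = -0.85, b = 1.2, c = 1.
  Discriminant D = b^2 - 4ac = (1.2)^2 - 4*(-0.85)*1 = 1.44 - (-3.4) = 4.84.
  D >= 0, so the roots are real: z = (-b +/- sqrt(D)) / (2a) = (-1.2 +/- 2.2) / (-1.7).
    z_1 = (-1.2 + 2.2) / (-1.7) = -0.5882,   |z_1| = 0.5882.
    z_2 = (-1.2 - 2.2) / (-1.7) = 2,   |z_2| = 2.
Moduli of all roots: 4.0000, 0.5882, 2.0000.
All moduli strictly greater than 1? No.
Verdict: Not invertible.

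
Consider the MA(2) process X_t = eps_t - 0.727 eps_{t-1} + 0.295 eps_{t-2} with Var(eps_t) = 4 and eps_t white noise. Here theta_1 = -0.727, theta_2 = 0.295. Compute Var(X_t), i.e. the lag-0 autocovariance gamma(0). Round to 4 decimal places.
\gamma(0) = 6.4622

For an MA(q) process X_t = eps_t + sum_i theta_i eps_{t-i} with
Var(eps_t) = sigma^2, the variance is
  gamma(0) = sigma^2 * (1 + sum_i theta_i^2).
  sum_i theta_i^2 = (-0.727)^2 + (0.295)^2 = 0.528529 + 0.087025 = 0.615554.
  gamma(0) = 4 * (1 + 0.615554) = 4 * 1.615554 = 6.462216, which rounds to 6.4622.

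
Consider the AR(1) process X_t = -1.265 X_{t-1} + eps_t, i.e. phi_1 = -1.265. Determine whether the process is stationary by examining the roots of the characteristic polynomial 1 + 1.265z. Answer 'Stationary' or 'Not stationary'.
\text{Not stationary}

The AR(p) characteristic polynomial is P(z) = 1 + 1.265z.
Stationarity requires all roots to lie outside the unit circle, i.e. |z| > 1 for every root.
This is linear in z: 1 + (1.265) z = 0  =>  z = -1/(1.265) = -0.790514,  |z| = 0.790514.
Moduli of all roots: 0.7905.
All moduli strictly greater than 1? No.
Verdict: Not stationary.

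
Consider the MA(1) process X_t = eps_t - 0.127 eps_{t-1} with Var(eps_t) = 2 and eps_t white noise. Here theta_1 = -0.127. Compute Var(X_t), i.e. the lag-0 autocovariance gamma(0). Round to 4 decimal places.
\gamma(0) = 2.0323

For an MA(q) process X_t = eps_t + sum_i theta_i eps_{t-i} with
Var(eps_t) = sigma^2, the variance is
  gamma(0) = sigma^2 * (1 + sum_i theta_i^2).
  sum_i theta_i^2 = (-0.127)^2 = 0.016129.
  gamma(0) = 2 * (1 + 0.016129) = 2 * 1.016129 = 2.032258, which rounds to 2.0323.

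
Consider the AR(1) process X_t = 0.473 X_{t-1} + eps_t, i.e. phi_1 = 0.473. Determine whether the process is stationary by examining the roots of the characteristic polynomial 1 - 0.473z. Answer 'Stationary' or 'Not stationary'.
\text{Stationary}

The AR(p) characteristic polynomial is P(z) = 1 - 0.473z.
Stationarity requires all roots to lie outside the unit circle, i.e. |z| > 1 for every root.
This is linear in z: 1 + (-0.473) z = 0  =>  z = -1/(-0.473) = 2.114165,  |z| = 2.114165.
Moduli of all roots: 2.1142.
All moduli strictly greater than 1? Yes.
Verdict: Stationary.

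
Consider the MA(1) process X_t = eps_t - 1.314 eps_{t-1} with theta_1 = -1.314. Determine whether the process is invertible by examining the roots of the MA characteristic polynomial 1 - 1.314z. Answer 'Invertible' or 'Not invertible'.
\text{Not invertible}

The MA(q) characteristic polynomial is P(z) = 1 - 1.314z.
Invertibility requires all roots to lie outside the unit circle, i.e. |z| > 1 for every root.
This is linear in z: 1 + (-1.314) z = 0  =>  z = -1/(-1.314) = 0.761035,  |z| = 0.761035.
Moduli of all roots: 0.7610.
All moduli strictly greater than 1? No.
Verdict: Not invertible.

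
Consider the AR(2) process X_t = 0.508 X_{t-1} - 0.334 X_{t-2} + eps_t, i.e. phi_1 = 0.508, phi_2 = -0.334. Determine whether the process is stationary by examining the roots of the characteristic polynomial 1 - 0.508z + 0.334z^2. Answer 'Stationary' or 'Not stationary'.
\text{Stationary}

The AR(p) characteristic polynomial is P(z) = 1 - 0.508z + 0.334z^2.
Stationarity requires all roots to lie outside the unit circle, i.e. |z| > 1 for every root.
Set 1 + (-0.508) z + (0.334) z^2 = 0, i.e. a z^2 + b z + c = 0 with a = 0.334, b = -0.508, c = 1.
Discriminant D = b^2 - 4ac = (-0.508)^2 - 4*(0.334)*1 = 0.258064 - (1.336) = -1.077936.
D < 0, so the roots are the complex-conjugate pair z = (-b +/- i sqrt(-D)) / (2a) = 0.7605 +/- 1.5542i.
For a conjugate pair |z|^2 = z * conj(z) = (product of roots) = c/a = 1/(0.334) = 2.994012, so |z| = sqrt(2.994012) = 1.7303 for both roots.
Moduli of all roots: 1.7303, 1.7303.
All moduli strictly greater than 1? Yes.
Verdict: Stationary.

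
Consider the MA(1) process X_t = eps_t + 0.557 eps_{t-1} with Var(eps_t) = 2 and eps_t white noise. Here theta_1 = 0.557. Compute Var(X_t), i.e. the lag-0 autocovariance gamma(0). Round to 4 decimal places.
\gamma(0) = 2.6205

For an MA(q) process X_t = eps_t + sum_i theta_i eps_{t-i} with
Var(eps_t) = sigma^2, the variance is
  gamma(0) = sigma^2 * (1 + sum_i theta_i^2).
  sum_i theta_i^2 = (0.557)^2 = 0.310249.
  gamma(0) = 2 * (1 + 0.310249) = 2 * 1.310249 = 2.620498, which rounds to 2.6205.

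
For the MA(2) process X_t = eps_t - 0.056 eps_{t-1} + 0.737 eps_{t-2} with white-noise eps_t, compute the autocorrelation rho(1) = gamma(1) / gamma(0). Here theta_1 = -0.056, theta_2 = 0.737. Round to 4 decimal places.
\rho(1) = -0.0629

For an MA(q) process with theta_0 = 1, the autocovariance is
  gamma(k) = sigma^2 * sum_{i=0..q-k} theta_i * theta_{i+k},
and rho(k) = gamma(k) / gamma(0). Sigma^2 cancels.
  numerator   = (1)*(-0.056) + (-0.056)*(0.737) = -0.097272.
  denominator = (1)^2 + (-0.056)^2 + (0.737)^2 = 1.546305.
  rho(1) = -0.097272 / 1.546305 = -0.0629.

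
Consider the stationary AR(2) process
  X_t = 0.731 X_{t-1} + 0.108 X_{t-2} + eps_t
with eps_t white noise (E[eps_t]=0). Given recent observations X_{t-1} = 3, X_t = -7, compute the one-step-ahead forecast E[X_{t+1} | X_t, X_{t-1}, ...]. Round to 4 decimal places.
E[X_{t+1} \mid \mathcal F_t] = -4.7930

For an AR(p) model X_t = c + sum_i phi_i X_{t-i} + eps_t, the
one-step-ahead conditional mean is
  E[X_{t+1} | X_t, ...] = c + sum_i phi_i X_{t+1-i}.
Substitute known values:
  E[X_{t+1} | ...] = (0.731) * (-7) + (0.108) * (3)
                   = -4.7930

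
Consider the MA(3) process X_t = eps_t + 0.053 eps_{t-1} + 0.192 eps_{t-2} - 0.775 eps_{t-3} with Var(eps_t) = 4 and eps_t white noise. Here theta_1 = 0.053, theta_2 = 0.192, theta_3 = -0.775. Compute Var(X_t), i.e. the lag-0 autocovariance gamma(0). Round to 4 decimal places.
\gamma(0) = 6.5612

For an MA(q) process X_t = eps_t + sum_i theta_i eps_{t-i} with
Var(eps_t) = sigma^2, the variance is
  gamma(0) = sigma^2 * (1 + sum_i theta_i^2).
  sum_i theta_i^2 = (0.053)^2 + (0.192)^2 + (-0.775)^2 = 0.002809 + 0.036864 + 0.600625 = 0.640298.
  gamma(0) = 4 * (1 + 0.640298) = 4 * 1.640298 = 6.561192, which rounds to 6.5612.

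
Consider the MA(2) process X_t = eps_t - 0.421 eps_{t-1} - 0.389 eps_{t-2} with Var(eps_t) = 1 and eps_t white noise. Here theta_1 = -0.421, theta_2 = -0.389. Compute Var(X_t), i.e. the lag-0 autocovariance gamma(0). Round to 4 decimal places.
\gamma(0) = 1.3286

For an MA(q) process X_t = eps_t + sum_i theta_i eps_{t-i} with
Var(eps_t) = sigma^2, the variance is
  gamma(0) = sigma^2 * (1 + sum_i theta_i^2).
  sum_i theta_i^2 = (-0.421)^2 + (-0.389)^2 = 0.177241 + 0.151321 = 0.328562.
  gamma(0) = 1 * (1 + 0.328562) = 1 * 1.328562 = 1.328562, which rounds to 1.3286.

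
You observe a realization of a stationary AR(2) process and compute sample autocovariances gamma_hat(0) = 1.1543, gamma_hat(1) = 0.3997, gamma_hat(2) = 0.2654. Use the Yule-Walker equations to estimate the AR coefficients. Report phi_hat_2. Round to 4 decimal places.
\hat\phi_{2} = 0.1250

The Yule-Walker equations for an AR(p) process read, in matrix form,
  Gamma_p phi = r_p,   with   (Gamma_p)_{ij} = gamma(|i - j|),
                       (r_p)_i = gamma(i),   i,j = 1..p.
Substitute the sample gammas (Toeplitz matrix and right-hand side of size 2):
  Gamma_p = [[1.1543, 0.3997], [0.3997, 1.1543]]
  r_p     = [0.3997, 0.2654]
Written out:
  1.1543 phi_1 + 0.3997 phi_2 = 0.3997
  0.3997 phi_1 + 1.1543 phi_2 = 0.2654
Solve by Cramer's rule:
  det = gamma(0)^2 - gamma(1)^2 = (1.1543)^2 - (0.3997)^2 = 1.33240849 - 0.15976009 = 1.1726484
  phi_hat_1 = [gamma(1) gamma(0) - gamma(1) gamma(2)] / det = [(0.3997)(1.1543) - (0.3997)(0.2654)] / 1.1726484 = 0.35529333 / 1.1726484 = 0.303
  phi_hat_2 = [gamma(0) gamma(2) - gamma(1)^2] / det = [(1.1543)(0.2654) - (0.3997)^2] / 1.1726484 = 0.14659113 / 1.1726484 = 0.125
So phi_hat = [0.3030, 0.1250].
Therefore phi_hat_2 = 0.1250.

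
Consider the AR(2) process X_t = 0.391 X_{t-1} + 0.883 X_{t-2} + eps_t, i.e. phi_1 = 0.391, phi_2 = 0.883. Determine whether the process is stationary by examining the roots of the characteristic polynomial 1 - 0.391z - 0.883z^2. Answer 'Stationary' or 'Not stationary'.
\text{Not stationary}

The AR(p) characteristic polynomial is P(z) = 1 - 0.391z - 0.883z^2.
Stationarity requires all roots to lie outside the unit circle, i.e. |z| > 1 for every root.
Set 1 + (-0.391) z + (-0.883) z^2 = 0, i.e. a z^2 + b z + c = 0 with a = -0.883, b = -0.391, c = 1.
Discriminant D = b^2 - 4ac = (-0.391)^2 - 4*(-0.883)*1 = 0.152881 - (-3.532) = 3.684881.
D >= 0, so the roots are real: z = (-b +/- sqrt(D)) / (2a) = (0.391 +/- 1.919604) / (-1.766).
  z_1 = (0.391 + 1.919604) / (-1.766) = -1.3084,   |z_1| = 1.3084.
  z_2 = (0.391 - 1.919604) / (-1.766) = 0.8656,   |z_2| = 0.8656.
Moduli of all roots: 1.3084, 0.8656.
All moduli strictly greater than 1? No.
Verdict: Not stationary.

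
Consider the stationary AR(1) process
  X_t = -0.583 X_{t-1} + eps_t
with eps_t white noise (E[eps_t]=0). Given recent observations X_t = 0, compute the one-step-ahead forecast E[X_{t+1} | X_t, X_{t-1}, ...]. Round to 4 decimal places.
E[X_{t+1} \mid \mathcal F_t] = 0.0000

For an AR(p) model X_t = c + sum_i phi_i X_{t-i} + eps_t, the
one-step-ahead conditional mean is
  E[X_{t+1} | X_t, ...] = c + sum_i phi_i X_{t+1-i}.
Substitute known values:
  E[X_{t+1} | ...] = (-0.583) * (0)
                   = 0.0000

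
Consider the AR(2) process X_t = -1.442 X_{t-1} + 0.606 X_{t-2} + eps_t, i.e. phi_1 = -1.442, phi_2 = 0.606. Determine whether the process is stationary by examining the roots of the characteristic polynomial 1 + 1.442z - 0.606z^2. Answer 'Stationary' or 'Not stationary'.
\text{Not stationary}

The AR(p) characteristic polynomial is P(z) = 1 + 1.442z - 0.606z^2.
Stationarity requires all roots to lie outside the unit circle, i.e. |z| > 1 for every root.
Set 1 + (1.442) z + (-0.606) z^2 = 0, i.e. a z^2 + b z + c = 0 with a = -0.606, b = 1.442, c = 1.
Discriminant D = b^2 - 4ac = (1.442)^2 - 4*(-0.606)*1 = 2.079364 - (-2.424) = 4.503364.
D >= 0, so the roots are real: z = (-b +/- sqrt(D)) / (2a) = (-1.442 +/- 2.122113) / (-1.212).
  z_1 = (-1.442 + 2.122113) / (-1.212) = -0.5611,   |z_1| = 0.5611.
  z_2 = (-1.442 - 2.122113) / (-1.212) = 2.9407,   |z_2| = 2.9407.
Moduli of all roots: 0.5611, 2.9407.
All moduli strictly greater than 1? No.
Verdict: Not stationary.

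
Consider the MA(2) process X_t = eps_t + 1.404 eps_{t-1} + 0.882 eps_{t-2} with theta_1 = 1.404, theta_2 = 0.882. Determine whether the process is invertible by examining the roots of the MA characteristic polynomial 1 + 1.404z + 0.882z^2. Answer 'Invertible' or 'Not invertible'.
\text{Invertible}

The MA(q) characteristic polynomial is P(z) = 1 + 1.404z + 0.882z^2.
Invertibility requires all roots to lie outside the unit circle, i.e. |z| > 1 for every root.
Set 1 + (1.404) z + (0.882) z^2 = 0, i.e. a z^2 + b z + c = 0 with a = 0.882, b = 1.404, c = 1.
Discriminant D = b^2 - 4ac = (1.404)^2 - 4*(0.882)*1 = 1.971216 - (3.528) = -1.556784.
D < 0, so the roots are the complex-conjugate pair z = (-b +/- i sqrt(-D)) / (2a) = -0.7959 +/- 0.7073i.
For a conjugate pair |z|^2 = z * conj(z) = (product of roots) = c/a = 1/(0.882) = 1.133787, so |z| = sqrt(1.133787) = 1.0648 for both roots.
Moduli of all roots: 1.0648, 1.0648.
All moduli strictly greater than 1? Yes.
Verdict: Invertible.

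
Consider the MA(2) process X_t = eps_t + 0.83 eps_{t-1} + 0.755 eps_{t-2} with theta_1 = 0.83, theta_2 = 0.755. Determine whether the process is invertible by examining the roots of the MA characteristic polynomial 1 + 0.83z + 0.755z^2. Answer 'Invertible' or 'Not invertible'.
\text{Invertible}

The MA(q) characteristic polynomial is P(z) = 1 + 0.83z + 0.755z^2.
Invertibility requires all roots to lie outside the unit circle, i.e. |z| > 1 for every root.
Set 1 + (0.83) z + (0.755) z^2 = 0, i.e. a z^2 + b z + c = 0 with a = 0.755, b = 0.83, c = 1.
Discriminant D = b^2 - 4ac = (0.83)^2 - 4*(0.755)*1 = 0.6889 - (3.02) = -2.3311.
D < 0, so the roots are the complex-conjugate pair z = (-b +/- i sqrt(-D)) / (2a) = -0.5497 +/- 1.0111i.
For a conjugate pair |z|^2 = z * conj(z) = (product of roots) = c/a = 1/(0.755) = 1.324503, so |z| = sqrt(1.324503) = 1.1509 for both roots.
Moduli of all roots: 1.1509, 1.1509.
All moduli strictly greater than 1? Yes.
Verdict: Invertible.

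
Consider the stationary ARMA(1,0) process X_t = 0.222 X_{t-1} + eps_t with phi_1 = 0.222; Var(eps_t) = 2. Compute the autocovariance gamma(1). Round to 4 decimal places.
\gamma(1) = 0.4670

Multiply the model equation by X_{t-k} and take expectations. With theta_0 = psi_0 = 1 and psi_j the MA(infinity) weights, this gives
  gamma(k) - sum_i phi_i gamma(k-i) = c_k,
  c_k = sigma^2 * sum_{j=k..q} theta_j psi_{j-k}   (c_k = 0 for k > q),
using gamma(-m) = gamma(m).
Pure AR (q = 0): c_0 = sigma^2 = 2, c_k = 0 for k >= 1.
Equations for k = 0 and k = 1 (AR order 1):
  gamma(0) = phi_1 gamma(1) + c_0
  gamma(1) = phi_1 gamma(0) + c_1
Substituting the second into the first: gamma(0) (1 - phi_1^2) = c_0 + phi_1 c_1, so
  gamma(0) = c_0 / (1 - phi_1^2) = 2 / (1 - (0.222)^2) = 2 / 0.950716 = 2.103678.
  gamma(1) = phi_1 gamma(0) = (0.222)(2.103678) = 0.467016.
Therefore gamma(1) = 0.4670 (to 4 decimal places).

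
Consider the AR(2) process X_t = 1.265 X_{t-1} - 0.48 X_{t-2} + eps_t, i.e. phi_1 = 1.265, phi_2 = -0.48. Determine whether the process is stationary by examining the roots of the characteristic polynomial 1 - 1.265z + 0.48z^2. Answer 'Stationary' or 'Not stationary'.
\text{Stationary}

The AR(p) characteristic polynomial is P(z) = 1 - 1.265z + 0.48z^2.
Stationarity requires all roots to lie outside the unit circle, i.e. |z| > 1 for every root.
Set 1 + (-1.265) z + (0.48) z^2 = 0, i.e. a z^2 + b z + c = 0 with a = 0.48, b = -1.265, c = 1.
Discriminant D = b^2 - 4ac = (-1.265)^2 - 4*(0.48)*1 = 1.600225 - (1.92) = -0.319775.
D < 0, so the roots are the complex-conjugate pair z = (-b +/- i sqrt(-D)) / (2a) = 1.3177 +/- 0.589i.
For a conjugate pair |z|^2 = z * conj(z) = (product of roots) = c/a = 1/(0.48) = 2.083333, so |z| = sqrt(2.083333) = 1.4434 for both roots.
Moduli of all roots: 1.4434, 1.4434.
All moduli strictly greater than 1? Yes.
Verdict: Stationary.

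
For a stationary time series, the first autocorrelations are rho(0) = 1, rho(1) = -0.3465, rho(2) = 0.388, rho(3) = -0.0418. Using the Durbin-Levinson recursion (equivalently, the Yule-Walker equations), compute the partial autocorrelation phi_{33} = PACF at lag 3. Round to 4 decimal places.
\phi_{33} = 0.1969

The PACF at lag k is phi_{kk}, the last component of the solution
to the Yule-Walker system G_k phi = r_k where
  (G_k)_{ij} = rho(|i - j|), (r_k)_i = rho(i), i,j = 1..k.
Equivalently, Durbin-Levinson gives phi_{kk} iteratively:
  phi_{11} = rho(1)
  phi_{kk} = [rho(k) - sum_{j=1..k-1} phi_{k-1,j} rho(k-j)]
            / [1 - sum_{j=1..k-1} phi_{k-1,j} rho(j)],
  phi_{k,j} = phi_{k-1,j} - phi_{kk} phi_{k-1,k-j},  j = 1..k-1.
Step k = 1:
  phi_11 = rho(1) = -0.3465.
Step k = 2:
  phi_22 = [rho(2) - phi_11 rho(1)] / [1 - phi_11 rho(1)] = [0.388 - (-0.3465)(-0.3465)] / [1 - (-0.3465)(-0.3465)]
         = 0.26793775 / 0.87993775 = 0.304496.
  Update: phi_21 = phi_11 - phi_22 phi_11 = -0.3465 - (0.304496)(-0.3465) = -0.240992.
Step k = 3:
  phi_33 = [rho(3) - phi_21 rho(2) - phi_22 rho(1)] / [1 - phi_21 rho(1) - phi_22 rho(2)]
    numerator   = -0.0418 - (-0.240992)(0.388) - (0.304496)(-0.3465) = 0.15721287
    denominator = 1 - (-0.240992)(-0.3465) - (0.304496)(0.388) = 0.79835171
  phi_33 = 0.15721287 / 0.79835171 = 0.1969.
Therefore phi_{33} = 0.1969.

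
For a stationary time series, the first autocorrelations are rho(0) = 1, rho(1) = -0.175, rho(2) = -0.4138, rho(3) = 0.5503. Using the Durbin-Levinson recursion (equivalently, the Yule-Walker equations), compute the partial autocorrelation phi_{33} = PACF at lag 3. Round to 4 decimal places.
\phi_{33} = 0.4760

The PACF at lag k is phi_{kk}, the last component of the solution
to the Yule-Walker system G_k phi = r_k where
  (G_k)_{ij} = rho(|i - j|), (r_k)_i = rho(i), i,j = 1..k.
Equivalently, Durbin-Levinson gives phi_{kk} iteratively:
  phi_{11} = rho(1)
  phi_{kk} = [rho(k) - sum_{j=1..k-1} phi_{k-1,j} rho(k-j)]
            / [1 - sum_{j=1..k-1} phi_{k-1,j} rho(j)],
  phi_{k,j} = phi_{k-1,j} - phi_{kk} phi_{k-1,k-j},  j = 1..k-1.
Step k = 1:
  phi_11 = rho(1) = -0.175.
Step k = 2:
  phi_22 = [rho(2) - phi_11 rho(1)] / [1 - phi_11 rho(1)] = [-0.4138 - (-0.175)(-0.175)] / [1 - (-0.175)(-0.175)]
         = -0.444425 / 0.969375 = -0.458466.
  Update: phi_21 = phi_11 - phi_22 phi_11 = -0.175 - (-0.458466)(-0.175) = -0.255231.
Step k = 3:
  phi_33 = [rho(3) - phi_21 rho(2) - phi_22 rho(1)] / [1 - phi_21 rho(1) - phi_22 rho(2)]
    numerator   = 0.5503 - (-0.255231)(-0.4138) - (-0.458466)(-0.175) = 0.36445376
    denominator = 1 - (-0.255231)(-0.175) - (-0.458466)(-0.4138) = 0.76562147
  phi_33 = 0.36445376 / 0.76562147 = 0.476.
Therefore phi_{33} = 0.4760.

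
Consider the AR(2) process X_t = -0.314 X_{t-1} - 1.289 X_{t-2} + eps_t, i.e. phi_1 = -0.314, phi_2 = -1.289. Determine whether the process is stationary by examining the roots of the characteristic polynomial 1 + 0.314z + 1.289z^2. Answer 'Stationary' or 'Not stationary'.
\text{Not stationary}

The AR(p) characteristic polynomial is P(z) = 1 + 0.314z + 1.289z^2.
Stationarity requires all roots to lie outside the unit circle, i.e. |z| > 1 for every root.
Set 1 + (0.314) z + (1.289) z^2 = 0, i.e. a z^2 + b z + c = 0 with a = 1.289, b = 0.314, c = 1.
Discriminant D = b^2 - 4ac = (0.314)^2 - 4*(1.289)*1 = 0.098596 - (5.156) = -5.057404.
D < 0, so the roots are the complex-conjugate pair z = (-b +/- i sqrt(-D)) / (2a) = -0.1218 +/- 0.8723i.
For a conjugate pair |z|^2 = z * conj(z) = (product of roots) = c/a = 1/(1.289) = 0.775795, so |z| = sqrt(0.775795) = 0.8808 for both roots.
Moduli of all roots: 0.8808, 0.8808.
All moduli strictly greater than 1? No.
Verdict: Not stationary.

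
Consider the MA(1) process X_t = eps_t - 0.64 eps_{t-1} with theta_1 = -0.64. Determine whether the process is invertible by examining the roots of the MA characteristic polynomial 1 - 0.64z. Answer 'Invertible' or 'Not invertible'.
\text{Invertible}

The MA(q) characteristic polynomial is P(z) = 1 - 0.64z.
Invertibility requires all roots to lie outside the unit circle, i.e. |z| > 1 for every root.
This is linear in z: 1 + (-0.64) z = 0  =>  z = -1/(-0.64) = 1.5625,  |z| = 1.5625.
Moduli of all roots: 1.5625.
All moduli strictly greater than 1? Yes.
Verdict: Invertible.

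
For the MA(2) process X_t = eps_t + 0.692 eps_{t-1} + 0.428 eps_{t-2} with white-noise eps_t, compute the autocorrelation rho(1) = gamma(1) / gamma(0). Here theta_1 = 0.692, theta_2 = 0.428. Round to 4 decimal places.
\rho(1) = 0.5946

For an MA(q) process with theta_0 = 1, the autocovariance is
  gamma(k) = sigma^2 * sum_{i=0..q-k} theta_i * theta_{i+k},
and rho(k) = gamma(k) / gamma(0). Sigma^2 cancels.
  numerator   = (1)*(0.692) + (0.692)*(0.428) = 0.988176.
  denominator = (1)^2 + (0.692)^2 + (0.428)^2 = 1.662048.
  rho(1) = 0.988176 / 1.662048 = 0.5946.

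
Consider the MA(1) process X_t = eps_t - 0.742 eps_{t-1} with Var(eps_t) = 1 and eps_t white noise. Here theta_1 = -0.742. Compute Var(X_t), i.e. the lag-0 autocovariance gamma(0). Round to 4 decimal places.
\gamma(0) = 1.5506

For an MA(q) process X_t = eps_t + sum_i theta_i eps_{t-i} with
Var(eps_t) = sigma^2, the variance is
  gamma(0) = sigma^2 * (1 + sum_i theta_i^2).
  sum_i theta_i^2 = (-0.742)^2 = 0.550564.
  gamma(0) = 1 * (1 + 0.550564) = 1 * 1.550564 = 1.550564, which rounds to 1.5506.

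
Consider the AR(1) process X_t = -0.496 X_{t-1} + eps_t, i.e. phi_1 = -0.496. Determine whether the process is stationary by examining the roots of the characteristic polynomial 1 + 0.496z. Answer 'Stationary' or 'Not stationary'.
\text{Stationary}

The AR(p) characteristic polynomial is P(z) = 1 + 0.496z.
Stationarity requires all roots to lie outside the unit circle, i.e. |z| > 1 for every root.
This is linear in z: 1 + (0.496) z = 0  =>  z = -1/(0.496) = -2.016129,  |z| = 2.016129.
Moduli of all roots: 2.0161.
All moduli strictly greater than 1? Yes.
Verdict: Stationary.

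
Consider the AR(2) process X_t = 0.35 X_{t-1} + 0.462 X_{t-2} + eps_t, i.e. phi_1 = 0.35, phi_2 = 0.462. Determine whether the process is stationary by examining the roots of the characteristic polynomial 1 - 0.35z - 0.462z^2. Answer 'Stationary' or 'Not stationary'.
\text{Stationary}

The AR(p) characteristic polynomial is P(z) = 1 - 0.35z - 0.462z^2.
Stationarity requires all roots to lie outside the unit circle, i.e. |z| > 1 for every root.
Set 1 + (-0.35) z + (-0.462) z^2 = 0, i.e. a z^2 + b z + c = 0 with a = -0.462, b = -0.35, c = 1.
Discriminant D = b^2 - 4ac = (-0.35)^2 - 4*(-0.462)*1 = 0.1225 - (-1.848) = 1.9705.
D >= 0, so the roots are real: z = (-b +/- sqrt(D)) / (2a) = (0.35 +/- 1.403745) / (-0.924).
  z_1 = (0.35 + 1.403745) / (-0.924) = -1.898,   |z_1| = 1.898.
  z_2 = (0.35 - 1.403745) / (-0.924) = 1.1404,   |z_2| = 1.1404.
Moduli of all roots: 1.8980, 1.1404.
All moduli strictly greater than 1? Yes.
Verdict: Stationary.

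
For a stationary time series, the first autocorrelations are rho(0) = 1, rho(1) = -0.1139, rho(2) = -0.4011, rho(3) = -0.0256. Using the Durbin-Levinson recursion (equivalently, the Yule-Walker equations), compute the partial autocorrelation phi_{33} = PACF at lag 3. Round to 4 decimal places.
\phi_{33} = -0.1700

The PACF at lag k is phi_{kk}, the last component of the solution
to the Yule-Walker system G_k phi = r_k where
  (G_k)_{ij} = rho(|i - j|), (r_k)_i = rho(i), i,j = 1..k.
Equivalently, Durbin-Levinson gives phi_{kk} iteratively:
  phi_{11} = rho(1)
  phi_{kk} = [rho(k) - sum_{j=1..k-1} phi_{k-1,j} rho(k-j)]
            / [1 - sum_{j=1..k-1} phi_{k-1,j} rho(j)],
  phi_{k,j} = phi_{k-1,j} - phi_{kk} phi_{k-1,k-j},  j = 1..k-1.
Step k = 1:
  phi_11 = rho(1) = -0.1139.
Step k = 2:
  phi_22 = [rho(2) - phi_11 rho(1)] / [1 - phi_11 rho(1)] = [-0.4011 - (-0.1139)(-0.1139)] / [1 - (-0.1139)(-0.1139)]
         = -0.41407321 / 0.98702679 = -0.419516.
  Update: phi_21 = phi_11 - phi_22 phi_11 = -0.1139 - (-0.419516)(-0.1139) = -0.161683.
Step k = 3:
  phi_33 = [rho(3) - phi_21 rho(2) - phi_22 rho(1)] / [1 - phi_21 rho(1) - phi_22 rho(2)]
    numerator   = -0.0256 - (-0.161683)(-0.4011) - (-0.419516)(-0.1139) = -0.13823382
    denominator = 1 - (-0.161683)(-0.1139) - (-0.419516)(-0.4011) = 0.81331659
  phi_33 = -0.13823382 / 0.81331659 = -0.17.
Therefore phi_{33} = -0.1700.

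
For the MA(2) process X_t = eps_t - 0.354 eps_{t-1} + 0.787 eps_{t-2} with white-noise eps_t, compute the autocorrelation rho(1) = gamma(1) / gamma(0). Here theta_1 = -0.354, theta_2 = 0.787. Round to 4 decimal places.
\rho(1) = -0.3626

For an MA(q) process with theta_0 = 1, the autocovariance is
  gamma(k) = sigma^2 * sum_{i=0..q-k} theta_i * theta_{i+k},
and rho(k) = gamma(k) / gamma(0). Sigma^2 cancels.
  numerator   = (1)*(-0.354) + (-0.354)*(0.787) = -0.632598.
  denominator = (1)^2 + (-0.354)^2 + (0.787)^2 = 1.744685.
  rho(1) = -0.632598 / 1.744685 = -0.3626.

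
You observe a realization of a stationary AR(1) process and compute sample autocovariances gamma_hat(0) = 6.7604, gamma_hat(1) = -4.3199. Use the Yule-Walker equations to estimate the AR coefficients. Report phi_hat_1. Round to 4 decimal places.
\hat\phi_{1} = -0.6390

The Yule-Walker equations for an AR(p) process read, in matrix form,
  Gamma_p phi = r_p,   with   (Gamma_p)_{ij} = gamma(|i - j|),
                       (r_p)_i = gamma(i),   i,j = 1..p.
Substitute the sample gammas (Toeplitz matrix and right-hand side of size 1):
  Gamma_p = [[6.7604]]
  r_p     = [-4.3199]
With p = 1 this is the single equation gamma(0) phi_1 = gamma(1):
  phi_hat_1 = gamma(1) / gamma(0) = -4.3199 / 6.7604 = -0.6390.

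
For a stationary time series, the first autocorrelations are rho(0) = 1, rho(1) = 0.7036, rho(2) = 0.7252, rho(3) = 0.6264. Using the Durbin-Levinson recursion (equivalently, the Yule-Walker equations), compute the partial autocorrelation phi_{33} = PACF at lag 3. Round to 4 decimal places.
\phi_{33} = 0.0701

The PACF at lag k is phi_{kk}, the last component of the solution
to the Yule-Walker system G_k phi = r_k where
  (G_k)_{ij} = rho(|i - j|), (r_k)_i = rho(i), i,j = 1..k.
Equivalently, Durbin-Levinson gives phi_{kk} iteratively:
  phi_{11} = rho(1)
  phi_{kk} = [rho(k) - sum_{j=1..k-1} phi_{k-1,j} rho(k-j)]
            / [1 - sum_{j=1..k-1} phi_{k-1,j} rho(j)],
  phi_{k,j} = phi_{k-1,j} - phi_{kk} phi_{k-1,k-j},  j = 1..k-1.
Step k = 1:
  phi_11 = rho(1) = 0.7036.
Step k = 2:
  phi_22 = [rho(2) - phi_11 rho(1)] / [1 - phi_11 rho(1)] = [0.7252 - (0.7036)(0.7036)] / [1 - (0.7036)(0.7036)]
         = 0.23014704 / 0.50494704 = 0.455785.
  Update: phi_21 = phi_11 - phi_22 phi_11 = 0.7036 - (0.455785)(0.7036) = 0.38291.
Step k = 3:
  phi_33 = [rho(3) - phi_21 rho(2) - phi_22 rho(1)] / [1 - phi_21 rho(1) - phi_22 rho(2)]
    numerator   = 0.6264 - (0.38291)(0.7252) - (0.455785)(0.7036) = 0.02802367
    denominator = 1 - (0.38291)(0.7036) - (0.455785)(0.7252) = 0.40004958
  phi_33 = 0.02802367 / 0.40004958 = 0.0701.
Therefore phi_{33} = 0.0701.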